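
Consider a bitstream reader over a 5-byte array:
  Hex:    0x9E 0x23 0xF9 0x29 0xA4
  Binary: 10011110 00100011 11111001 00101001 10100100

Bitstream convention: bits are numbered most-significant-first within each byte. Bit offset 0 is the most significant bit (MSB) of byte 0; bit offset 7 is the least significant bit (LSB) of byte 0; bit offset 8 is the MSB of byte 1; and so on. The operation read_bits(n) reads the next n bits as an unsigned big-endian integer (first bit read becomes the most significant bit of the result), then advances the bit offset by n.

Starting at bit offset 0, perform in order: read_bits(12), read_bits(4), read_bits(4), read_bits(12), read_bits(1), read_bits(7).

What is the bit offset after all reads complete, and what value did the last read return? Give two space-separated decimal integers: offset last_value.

Answer: 40 36

Derivation:
Read 1: bits[0:12] width=12 -> value=2530 (bin 100111100010); offset now 12 = byte 1 bit 4; 28 bits remain
Read 2: bits[12:16] width=4 -> value=3 (bin 0011); offset now 16 = byte 2 bit 0; 24 bits remain
Read 3: bits[16:20] width=4 -> value=15 (bin 1111); offset now 20 = byte 2 bit 4; 20 bits remain
Read 4: bits[20:32] width=12 -> value=2345 (bin 100100101001); offset now 32 = byte 4 bit 0; 8 bits remain
Read 5: bits[32:33] width=1 -> value=1 (bin 1); offset now 33 = byte 4 bit 1; 7 bits remain
Read 6: bits[33:40] width=7 -> value=36 (bin 0100100); offset now 40 = byte 5 bit 0; 0 bits remain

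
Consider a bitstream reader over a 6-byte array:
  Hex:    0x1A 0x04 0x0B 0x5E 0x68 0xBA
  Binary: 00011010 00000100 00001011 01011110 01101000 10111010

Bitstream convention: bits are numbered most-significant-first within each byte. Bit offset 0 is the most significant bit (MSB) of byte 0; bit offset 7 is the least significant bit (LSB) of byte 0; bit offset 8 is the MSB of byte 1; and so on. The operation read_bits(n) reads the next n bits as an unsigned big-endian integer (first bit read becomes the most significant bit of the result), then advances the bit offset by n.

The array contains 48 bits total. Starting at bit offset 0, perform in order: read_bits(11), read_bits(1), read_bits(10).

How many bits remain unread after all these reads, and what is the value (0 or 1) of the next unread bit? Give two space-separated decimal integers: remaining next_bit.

Answer: 26 1

Derivation:
Read 1: bits[0:11] width=11 -> value=208 (bin 00011010000); offset now 11 = byte 1 bit 3; 37 bits remain
Read 2: bits[11:12] width=1 -> value=0 (bin 0); offset now 12 = byte 1 bit 4; 36 bits remain
Read 3: bits[12:22] width=10 -> value=258 (bin 0100000010); offset now 22 = byte 2 bit 6; 26 bits remain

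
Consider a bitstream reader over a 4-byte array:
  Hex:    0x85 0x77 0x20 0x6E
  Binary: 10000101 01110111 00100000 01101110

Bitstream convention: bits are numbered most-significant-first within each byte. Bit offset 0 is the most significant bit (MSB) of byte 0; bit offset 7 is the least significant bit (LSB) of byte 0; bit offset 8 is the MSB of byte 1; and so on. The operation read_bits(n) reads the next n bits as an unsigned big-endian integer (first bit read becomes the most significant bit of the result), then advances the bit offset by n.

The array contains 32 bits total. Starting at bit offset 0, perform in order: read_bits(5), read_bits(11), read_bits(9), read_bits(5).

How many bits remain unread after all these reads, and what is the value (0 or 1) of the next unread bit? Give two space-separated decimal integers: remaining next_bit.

Read 1: bits[0:5] width=5 -> value=16 (bin 10000); offset now 5 = byte 0 bit 5; 27 bits remain
Read 2: bits[5:16] width=11 -> value=1399 (bin 10101110111); offset now 16 = byte 2 bit 0; 16 bits remain
Read 3: bits[16:25] width=9 -> value=64 (bin 001000000); offset now 25 = byte 3 bit 1; 7 bits remain
Read 4: bits[25:30] width=5 -> value=27 (bin 11011); offset now 30 = byte 3 bit 6; 2 bits remain

Answer: 2 1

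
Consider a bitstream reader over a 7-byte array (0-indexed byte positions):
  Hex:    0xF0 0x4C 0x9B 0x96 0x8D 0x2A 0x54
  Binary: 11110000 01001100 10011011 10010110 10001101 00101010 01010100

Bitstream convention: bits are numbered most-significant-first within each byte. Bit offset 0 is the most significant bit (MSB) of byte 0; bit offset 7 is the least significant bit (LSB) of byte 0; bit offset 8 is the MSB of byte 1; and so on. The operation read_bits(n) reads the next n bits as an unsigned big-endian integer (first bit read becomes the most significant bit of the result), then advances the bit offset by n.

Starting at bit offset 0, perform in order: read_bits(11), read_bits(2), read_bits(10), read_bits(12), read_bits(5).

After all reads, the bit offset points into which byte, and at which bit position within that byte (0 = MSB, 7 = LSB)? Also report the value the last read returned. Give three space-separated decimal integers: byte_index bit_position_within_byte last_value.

Answer: 5 0 13

Derivation:
Read 1: bits[0:11] width=11 -> value=1922 (bin 11110000010); offset now 11 = byte 1 bit 3; 45 bits remain
Read 2: bits[11:13] width=2 -> value=1 (bin 01); offset now 13 = byte 1 bit 5; 43 bits remain
Read 3: bits[13:23] width=10 -> value=589 (bin 1001001101); offset now 23 = byte 2 bit 7; 33 bits remain
Read 4: bits[23:35] width=12 -> value=3252 (bin 110010110100); offset now 35 = byte 4 bit 3; 21 bits remain
Read 5: bits[35:40] width=5 -> value=13 (bin 01101); offset now 40 = byte 5 bit 0; 16 bits remain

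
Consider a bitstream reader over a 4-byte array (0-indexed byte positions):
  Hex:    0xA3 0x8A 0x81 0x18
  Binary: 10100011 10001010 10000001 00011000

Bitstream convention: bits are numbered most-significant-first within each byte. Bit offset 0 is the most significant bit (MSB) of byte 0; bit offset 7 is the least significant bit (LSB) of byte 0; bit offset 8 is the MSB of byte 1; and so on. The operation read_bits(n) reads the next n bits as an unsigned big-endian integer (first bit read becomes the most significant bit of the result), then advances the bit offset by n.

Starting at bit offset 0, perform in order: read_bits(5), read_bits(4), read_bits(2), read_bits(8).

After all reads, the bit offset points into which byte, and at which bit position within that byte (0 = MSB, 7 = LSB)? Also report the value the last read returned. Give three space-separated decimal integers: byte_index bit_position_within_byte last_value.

Read 1: bits[0:5] width=5 -> value=20 (bin 10100); offset now 5 = byte 0 bit 5; 27 bits remain
Read 2: bits[5:9] width=4 -> value=7 (bin 0111); offset now 9 = byte 1 bit 1; 23 bits remain
Read 3: bits[9:11] width=2 -> value=0 (bin 00); offset now 11 = byte 1 bit 3; 21 bits remain
Read 4: bits[11:19] width=8 -> value=84 (bin 01010100); offset now 19 = byte 2 bit 3; 13 bits remain

Answer: 2 3 84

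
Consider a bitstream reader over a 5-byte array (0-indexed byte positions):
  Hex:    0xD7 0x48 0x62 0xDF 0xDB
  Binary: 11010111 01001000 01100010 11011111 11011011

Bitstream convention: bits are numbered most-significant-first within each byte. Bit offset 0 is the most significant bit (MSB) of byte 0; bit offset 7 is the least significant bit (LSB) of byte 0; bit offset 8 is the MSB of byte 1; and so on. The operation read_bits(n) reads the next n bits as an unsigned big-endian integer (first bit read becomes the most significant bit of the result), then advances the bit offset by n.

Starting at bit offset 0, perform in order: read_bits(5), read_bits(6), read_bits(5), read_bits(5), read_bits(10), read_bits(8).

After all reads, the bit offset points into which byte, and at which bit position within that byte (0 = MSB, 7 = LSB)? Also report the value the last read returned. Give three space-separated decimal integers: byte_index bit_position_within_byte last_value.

Answer: 4 7 237

Derivation:
Read 1: bits[0:5] width=5 -> value=26 (bin 11010); offset now 5 = byte 0 bit 5; 35 bits remain
Read 2: bits[5:11] width=6 -> value=58 (bin 111010); offset now 11 = byte 1 bit 3; 29 bits remain
Read 3: bits[11:16] width=5 -> value=8 (bin 01000); offset now 16 = byte 2 bit 0; 24 bits remain
Read 4: bits[16:21] width=5 -> value=12 (bin 01100); offset now 21 = byte 2 bit 5; 19 bits remain
Read 5: bits[21:31] width=10 -> value=367 (bin 0101101111); offset now 31 = byte 3 bit 7; 9 bits remain
Read 6: bits[31:39] width=8 -> value=237 (bin 11101101); offset now 39 = byte 4 bit 7; 1 bits remain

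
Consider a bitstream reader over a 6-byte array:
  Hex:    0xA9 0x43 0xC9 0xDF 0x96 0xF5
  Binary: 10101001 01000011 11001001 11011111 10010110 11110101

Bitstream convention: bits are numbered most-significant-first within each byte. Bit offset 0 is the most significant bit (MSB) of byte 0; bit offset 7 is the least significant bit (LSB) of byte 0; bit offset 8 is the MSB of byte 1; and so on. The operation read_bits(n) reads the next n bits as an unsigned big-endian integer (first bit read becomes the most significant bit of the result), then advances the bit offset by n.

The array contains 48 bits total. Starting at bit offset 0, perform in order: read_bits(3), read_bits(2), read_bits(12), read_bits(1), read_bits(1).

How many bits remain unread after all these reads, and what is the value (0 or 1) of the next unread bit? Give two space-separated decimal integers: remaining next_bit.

Answer: 29 0

Derivation:
Read 1: bits[0:3] width=3 -> value=5 (bin 101); offset now 3 = byte 0 bit 3; 45 bits remain
Read 2: bits[3:5] width=2 -> value=1 (bin 01); offset now 5 = byte 0 bit 5; 43 bits remain
Read 3: bits[5:17] width=12 -> value=647 (bin 001010000111); offset now 17 = byte 2 bit 1; 31 bits remain
Read 4: bits[17:18] width=1 -> value=1 (bin 1); offset now 18 = byte 2 bit 2; 30 bits remain
Read 5: bits[18:19] width=1 -> value=0 (bin 0); offset now 19 = byte 2 bit 3; 29 bits remain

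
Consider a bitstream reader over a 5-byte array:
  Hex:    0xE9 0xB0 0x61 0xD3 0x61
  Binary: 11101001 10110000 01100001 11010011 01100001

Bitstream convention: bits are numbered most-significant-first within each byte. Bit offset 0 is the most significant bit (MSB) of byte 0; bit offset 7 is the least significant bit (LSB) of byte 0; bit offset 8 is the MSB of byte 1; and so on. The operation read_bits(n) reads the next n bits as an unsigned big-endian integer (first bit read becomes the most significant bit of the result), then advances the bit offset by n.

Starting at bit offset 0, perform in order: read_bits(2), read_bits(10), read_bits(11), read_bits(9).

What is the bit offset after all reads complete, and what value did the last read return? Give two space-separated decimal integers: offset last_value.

Read 1: bits[0:2] width=2 -> value=3 (bin 11); offset now 2 = byte 0 bit 2; 38 bits remain
Read 2: bits[2:12] width=10 -> value=667 (bin 1010011011); offset now 12 = byte 1 bit 4; 28 bits remain
Read 3: bits[12:23] width=11 -> value=48 (bin 00000110000); offset now 23 = byte 2 bit 7; 17 bits remain
Read 4: bits[23:32] width=9 -> value=467 (bin 111010011); offset now 32 = byte 4 bit 0; 8 bits remain

Answer: 32 467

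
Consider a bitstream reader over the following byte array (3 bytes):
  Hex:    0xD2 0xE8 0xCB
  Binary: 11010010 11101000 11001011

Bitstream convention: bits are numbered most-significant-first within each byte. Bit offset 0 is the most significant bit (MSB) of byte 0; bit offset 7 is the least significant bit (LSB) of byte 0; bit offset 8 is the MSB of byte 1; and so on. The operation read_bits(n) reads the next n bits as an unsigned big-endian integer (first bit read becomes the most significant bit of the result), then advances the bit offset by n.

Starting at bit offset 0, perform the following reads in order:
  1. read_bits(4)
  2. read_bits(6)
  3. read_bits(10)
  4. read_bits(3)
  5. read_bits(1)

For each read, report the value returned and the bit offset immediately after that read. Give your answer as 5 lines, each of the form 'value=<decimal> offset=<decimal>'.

Answer: value=13 offset=4
value=11 offset=10
value=652 offset=20
value=5 offset=23
value=1 offset=24

Derivation:
Read 1: bits[0:4] width=4 -> value=13 (bin 1101); offset now 4 = byte 0 bit 4; 20 bits remain
Read 2: bits[4:10] width=6 -> value=11 (bin 001011); offset now 10 = byte 1 bit 2; 14 bits remain
Read 3: bits[10:20] width=10 -> value=652 (bin 1010001100); offset now 20 = byte 2 bit 4; 4 bits remain
Read 4: bits[20:23] width=3 -> value=5 (bin 101); offset now 23 = byte 2 bit 7; 1 bits remain
Read 5: bits[23:24] width=1 -> value=1 (bin 1); offset now 24 = byte 3 bit 0; 0 bits remain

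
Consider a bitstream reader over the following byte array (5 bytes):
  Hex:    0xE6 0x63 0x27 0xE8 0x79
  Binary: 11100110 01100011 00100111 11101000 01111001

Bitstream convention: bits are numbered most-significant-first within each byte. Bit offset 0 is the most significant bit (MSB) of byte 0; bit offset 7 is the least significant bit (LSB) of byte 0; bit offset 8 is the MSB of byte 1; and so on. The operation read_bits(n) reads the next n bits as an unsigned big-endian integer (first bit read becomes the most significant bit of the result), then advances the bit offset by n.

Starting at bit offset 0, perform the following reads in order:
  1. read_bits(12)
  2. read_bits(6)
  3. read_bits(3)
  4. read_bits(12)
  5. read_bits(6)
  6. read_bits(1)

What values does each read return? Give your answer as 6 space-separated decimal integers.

Read 1: bits[0:12] width=12 -> value=3686 (bin 111001100110); offset now 12 = byte 1 bit 4; 28 bits remain
Read 2: bits[12:18] width=6 -> value=12 (bin 001100); offset now 18 = byte 2 bit 2; 22 bits remain
Read 3: bits[18:21] width=3 -> value=4 (bin 100); offset now 21 = byte 2 bit 5; 19 bits remain
Read 4: bits[21:33] width=12 -> value=4048 (bin 111111010000); offset now 33 = byte 4 bit 1; 7 bits remain
Read 5: bits[33:39] width=6 -> value=60 (bin 111100); offset now 39 = byte 4 bit 7; 1 bits remain
Read 6: bits[39:40] width=1 -> value=1 (bin 1); offset now 40 = byte 5 bit 0; 0 bits remain

Answer: 3686 12 4 4048 60 1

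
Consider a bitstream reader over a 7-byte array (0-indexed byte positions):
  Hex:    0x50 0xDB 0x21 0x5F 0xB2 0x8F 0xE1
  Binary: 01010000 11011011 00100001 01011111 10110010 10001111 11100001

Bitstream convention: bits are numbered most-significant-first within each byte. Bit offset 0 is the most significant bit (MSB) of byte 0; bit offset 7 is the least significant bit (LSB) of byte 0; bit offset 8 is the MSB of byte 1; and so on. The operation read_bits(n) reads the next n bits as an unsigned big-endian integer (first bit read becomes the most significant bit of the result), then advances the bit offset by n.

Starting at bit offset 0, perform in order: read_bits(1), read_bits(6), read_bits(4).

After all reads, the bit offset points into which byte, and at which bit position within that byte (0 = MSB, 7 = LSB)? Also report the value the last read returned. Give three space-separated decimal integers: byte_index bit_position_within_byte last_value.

Read 1: bits[0:1] width=1 -> value=0 (bin 0); offset now 1 = byte 0 bit 1; 55 bits remain
Read 2: bits[1:7] width=6 -> value=40 (bin 101000); offset now 7 = byte 0 bit 7; 49 bits remain
Read 3: bits[7:11] width=4 -> value=6 (bin 0110); offset now 11 = byte 1 bit 3; 45 bits remain

Answer: 1 3 6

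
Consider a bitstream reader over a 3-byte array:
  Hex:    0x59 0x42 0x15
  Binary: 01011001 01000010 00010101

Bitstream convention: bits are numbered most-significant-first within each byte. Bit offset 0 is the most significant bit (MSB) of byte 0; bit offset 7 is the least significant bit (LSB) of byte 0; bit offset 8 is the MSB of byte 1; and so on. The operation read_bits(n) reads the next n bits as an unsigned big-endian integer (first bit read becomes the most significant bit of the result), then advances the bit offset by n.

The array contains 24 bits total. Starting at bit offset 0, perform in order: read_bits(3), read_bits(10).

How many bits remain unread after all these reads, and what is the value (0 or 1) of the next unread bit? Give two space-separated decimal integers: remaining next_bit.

Answer: 11 0

Derivation:
Read 1: bits[0:3] width=3 -> value=2 (bin 010); offset now 3 = byte 0 bit 3; 21 bits remain
Read 2: bits[3:13] width=10 -> value=808 (bin 1100101000); offset now 13 = byte 1 bit 5; 11 bits remain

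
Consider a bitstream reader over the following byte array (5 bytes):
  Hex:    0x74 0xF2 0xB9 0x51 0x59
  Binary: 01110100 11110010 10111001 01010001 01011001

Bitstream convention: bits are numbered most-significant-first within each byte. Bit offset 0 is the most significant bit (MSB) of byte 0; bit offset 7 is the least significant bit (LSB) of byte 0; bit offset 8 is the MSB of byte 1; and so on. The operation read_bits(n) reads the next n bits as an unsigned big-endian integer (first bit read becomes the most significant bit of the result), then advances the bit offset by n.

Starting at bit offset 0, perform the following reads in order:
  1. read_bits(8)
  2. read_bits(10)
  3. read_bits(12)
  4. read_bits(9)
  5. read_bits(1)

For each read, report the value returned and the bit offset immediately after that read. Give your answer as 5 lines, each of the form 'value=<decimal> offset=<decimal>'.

Read 1: bits[0:8] width=8 -> value=116 (bin 01110100); offset now 8 = byte 1 bit 0; 32 bits remain
Read 2: bits[8:18] width=10 -> value=970 (bin 1111001010); offset now 18 = byte 2 bit 2; 22 bits remain
Read 3: bits[18:30] width=12 -> value=3668 (bin 111001010100); offset now 30 = byte 3 bit 6; 10 bits remain
Read 4: bits[30:39] width=9 -> value=172 (bin 010101100); offset now 39 = byte 4 bit 7; 1 bits remain
Read 5: bits[39:40] width=1 -> value=1 (bin 1); offset now 40 = byte 5 bit 0; 0 bits remain

Answer: value=116 offset=8
value=970 offset=18
value=3668 offset=30
value=172 offset=39
value=1 offset=40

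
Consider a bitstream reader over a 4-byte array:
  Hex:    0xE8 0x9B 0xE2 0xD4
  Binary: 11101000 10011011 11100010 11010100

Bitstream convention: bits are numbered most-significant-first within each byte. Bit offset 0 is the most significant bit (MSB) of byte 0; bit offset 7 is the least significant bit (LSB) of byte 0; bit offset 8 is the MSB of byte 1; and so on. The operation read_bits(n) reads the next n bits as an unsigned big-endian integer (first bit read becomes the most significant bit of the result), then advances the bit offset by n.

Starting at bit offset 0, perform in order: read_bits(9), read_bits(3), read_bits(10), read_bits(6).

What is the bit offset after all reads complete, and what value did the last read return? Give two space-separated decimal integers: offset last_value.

Answer: 28 45

Derivation:
Read 1: bits[0:9] width=9 -> value=465 (bin 111010001); offset now 9 = byte 1 bit 1; 23 bits remain
Read 2: bits[9:12] width=3 -> value=1 (bin 001); offset now 12 = byte 1 bit 4; 20 bits remain
Read 3: bits[12:22] width=10 -> value=760 (bin 1011111000); offset now 22 = byte 2 bit 6; 10 bits remain
Read 4: bits[22:28] width=6 -> value=45 (bin 101101); offset now 28 = byte 3 bit 4; 4 bits remain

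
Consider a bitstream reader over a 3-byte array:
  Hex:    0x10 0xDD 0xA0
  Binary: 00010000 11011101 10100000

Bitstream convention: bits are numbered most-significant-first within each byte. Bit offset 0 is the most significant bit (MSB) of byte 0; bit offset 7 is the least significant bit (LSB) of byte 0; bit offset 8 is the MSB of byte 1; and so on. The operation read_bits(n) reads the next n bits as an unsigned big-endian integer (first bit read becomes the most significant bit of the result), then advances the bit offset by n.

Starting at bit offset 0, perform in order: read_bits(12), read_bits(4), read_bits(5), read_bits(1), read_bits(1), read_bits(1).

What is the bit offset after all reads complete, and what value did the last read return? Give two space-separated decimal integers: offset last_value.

Read 1: bits[0:12] width=12 -> value=269 (bin 000100001101); offset now 12 = byte 1 bit 4; 12 bits remain
Read 2: bits[12:16] width=4 -> value=13 (bin 1101); offset now 16 = byte 2 bit 0; 8 bits remain
Read 3: bits[16:21] width=5 -> value=20 (bin 10100); offset now 21 = byte 2 bit 5; 3 bits remain
Read 4: bits[21:22] width=1 -> value=0 (bin 0); offset now 22 = byte 2 bit 6; 2 bits remain
Read 5: bits[22:23] width=1 -> value=0 (bin 0); offset now 23 = byte 2 bit 7; 1 bits remain
Read 6: bits[23:24] width=1 -> value=0 (bin 0); offset now 24 = byte 3 bit 0; 0 bits remain

Answer: 24 0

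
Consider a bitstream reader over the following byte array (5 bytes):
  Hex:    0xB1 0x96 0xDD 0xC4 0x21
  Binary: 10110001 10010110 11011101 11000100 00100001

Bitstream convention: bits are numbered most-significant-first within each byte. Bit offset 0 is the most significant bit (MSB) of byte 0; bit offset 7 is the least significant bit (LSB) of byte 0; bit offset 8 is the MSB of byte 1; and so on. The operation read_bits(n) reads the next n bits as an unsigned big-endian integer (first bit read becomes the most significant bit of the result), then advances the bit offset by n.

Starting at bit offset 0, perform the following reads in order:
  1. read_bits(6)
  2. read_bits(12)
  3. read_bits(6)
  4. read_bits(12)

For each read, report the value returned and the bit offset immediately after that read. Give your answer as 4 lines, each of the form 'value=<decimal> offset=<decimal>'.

Read 1: bits[0:6] width=6 -> value=44 (bin 101100); offset now 6 = byte 0 bit 6; 34 bits remain
Read 2: bits[6:18] width=12 -> value=1627 (bin 011001011011); offset now 18 = byte 2 bit 2; 22 bits remain
Read 3: bits[18:24] width=6 -> value=29 (bin 011101); offset now 24 = byte 3 bit 0; 16 bits remain
Read 4: bits[24:36] width=12 -> value=3138 (bin 110001000010); offset now 36 = byte 4 bit 4; 4 bits remain

Answer: value=44 offset=6
value=1627 offset=18
value=29 offset=24
value=3138 offset=36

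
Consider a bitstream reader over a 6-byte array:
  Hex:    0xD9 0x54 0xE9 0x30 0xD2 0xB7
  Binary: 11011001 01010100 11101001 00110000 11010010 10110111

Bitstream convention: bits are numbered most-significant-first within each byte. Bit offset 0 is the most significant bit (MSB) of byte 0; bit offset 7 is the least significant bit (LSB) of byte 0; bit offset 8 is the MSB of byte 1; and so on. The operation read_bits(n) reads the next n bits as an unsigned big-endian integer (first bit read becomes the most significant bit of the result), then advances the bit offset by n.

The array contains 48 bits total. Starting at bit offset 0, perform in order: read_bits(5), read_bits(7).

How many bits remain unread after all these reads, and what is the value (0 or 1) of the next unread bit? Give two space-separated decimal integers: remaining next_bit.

Read 1: bits[0:5] width=5 -> value=27 (bin 11011); offset now 5 = byte 0 bit 5; 43 bits remain
Read 2: bits[5:12] width=7 -> value=21 (bin 0010101); offset now 12 = byte 1 bit 4; 36 bits remain

Answer: 36 0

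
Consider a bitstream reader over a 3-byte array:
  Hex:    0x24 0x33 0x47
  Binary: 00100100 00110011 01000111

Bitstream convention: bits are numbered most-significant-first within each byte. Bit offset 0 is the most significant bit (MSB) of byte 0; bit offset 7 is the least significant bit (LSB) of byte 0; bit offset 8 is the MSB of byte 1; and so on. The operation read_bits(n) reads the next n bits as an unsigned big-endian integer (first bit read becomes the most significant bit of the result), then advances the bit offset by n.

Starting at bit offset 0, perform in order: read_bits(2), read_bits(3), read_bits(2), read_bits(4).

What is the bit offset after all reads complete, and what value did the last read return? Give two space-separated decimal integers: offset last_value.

Answer: 11 1

Derivation:
Read 1: bits[0:2] width=2 -> value=0 (bin 00); offset now 2 = byte 0 bit 2; 22 bits remain
Read 2: bits[2:5] width=3 -> value=4 (bin 100); offset now 5 = byte 0 bit 5; 19 bits remain
Read 3: bits[5:7] width=2 -> value=2 (bin 10); offset now 7 = byte 0 bit 7; 17 bits remain
Read 4: bits[7:11] width=4 -> value=1 (bin 0001); offset now 11 = byte 1 bit 3; 13 bits remain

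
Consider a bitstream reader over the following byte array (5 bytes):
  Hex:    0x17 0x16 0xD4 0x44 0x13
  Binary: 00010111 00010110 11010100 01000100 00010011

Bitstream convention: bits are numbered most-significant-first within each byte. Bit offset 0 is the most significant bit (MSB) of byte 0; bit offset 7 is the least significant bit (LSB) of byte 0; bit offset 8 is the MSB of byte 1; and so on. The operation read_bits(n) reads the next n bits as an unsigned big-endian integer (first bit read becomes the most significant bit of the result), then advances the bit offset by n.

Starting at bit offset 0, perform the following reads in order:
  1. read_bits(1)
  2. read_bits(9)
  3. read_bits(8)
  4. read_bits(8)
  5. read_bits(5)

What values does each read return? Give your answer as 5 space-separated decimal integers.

Answer: 0 92 91 81 2

Derivation:
Read 1: bits[0:1] width=1 -> value=0 (bin 0); offset now 1 = byte 0 bit 1; 39 bits remain
Read 2: bits[1:10] width=9 -> value=92 (bin 001011100); offset now 10 = byte 1 bit 2; 30 bits remain
Read 3: bits[10:18] width=8 -> value=91 (bin 01011011); offset now 18 = byte 2 bit 2; 22 bits remain
Read 4: bits[18:26] width=8 -> value=81 (bin 01010001); offset now 26 = byte 3 bit 2; 14 bits remain
Read 5: bits[26:31] width=5 -> value=2 (bin 00010); offset now 31 = byte 3 bit 7; 9 bits remain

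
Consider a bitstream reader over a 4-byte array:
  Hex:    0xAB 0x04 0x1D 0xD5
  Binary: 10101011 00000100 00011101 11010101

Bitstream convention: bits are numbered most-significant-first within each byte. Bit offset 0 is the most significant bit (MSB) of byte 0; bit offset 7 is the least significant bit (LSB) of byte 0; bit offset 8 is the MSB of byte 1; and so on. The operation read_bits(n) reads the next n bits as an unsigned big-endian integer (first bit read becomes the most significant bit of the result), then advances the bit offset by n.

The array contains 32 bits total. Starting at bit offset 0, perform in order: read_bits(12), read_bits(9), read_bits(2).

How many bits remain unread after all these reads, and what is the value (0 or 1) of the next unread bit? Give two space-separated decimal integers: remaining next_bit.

Answer: 9 1

Derivation:
Read 1: bits[0:12] width=12 -> value=2736 (bin 101010110000); offset now 12 = byte 1 bit 4; 20 bits remain
Read 2: bits[12:21] width=9 -> value=131 (bin 010000011); offset now 21 = byte 2 bit 5; 11 bits remain
Read 3: bits[21:23] width=2 -> value=2 (bin 10); offset now 23 = byte 2 bit 7; 9 bits remain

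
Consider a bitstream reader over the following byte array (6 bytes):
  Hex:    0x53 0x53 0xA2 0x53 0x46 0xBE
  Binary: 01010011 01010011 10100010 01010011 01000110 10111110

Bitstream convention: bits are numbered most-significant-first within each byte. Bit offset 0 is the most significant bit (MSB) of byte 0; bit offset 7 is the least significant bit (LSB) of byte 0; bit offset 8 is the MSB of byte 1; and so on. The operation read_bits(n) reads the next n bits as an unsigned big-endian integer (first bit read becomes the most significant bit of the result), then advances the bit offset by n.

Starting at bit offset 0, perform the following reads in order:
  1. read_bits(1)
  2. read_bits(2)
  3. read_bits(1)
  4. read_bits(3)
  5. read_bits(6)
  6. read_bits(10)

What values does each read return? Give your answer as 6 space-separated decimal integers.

Read 1: bits[0:1] width=1 -> value=0 (bin 0); offset now 1 = byte 0 bit 1; 47 bits remain
Read 2: bits[1:3] width=2 -> value=2 (bin 10); offset now 3 = byte 0 bit 3; 45 bits remain
Read 3: bits[3:4] width=1 -> value=1 (bin 1); offset now 4 = byte 0 bit 4; 44 bits remain
Read 4: bits[4:7] width=3 -> value=1 (bin 001); offset now 7 = byte 0 bit 7; 41 bits remain
Read 5: bits[7:13] width=6 -> value=42 (bin 101010); offset now 13 = byte 1 bit 5; 35 bits remain
Read 6: bits[13:23] width=10 -> value=465 (bin 0111010001); offset now 23 = byte 2 bit 7; 25 bits remain

Answer: 0 2 1 1 42 465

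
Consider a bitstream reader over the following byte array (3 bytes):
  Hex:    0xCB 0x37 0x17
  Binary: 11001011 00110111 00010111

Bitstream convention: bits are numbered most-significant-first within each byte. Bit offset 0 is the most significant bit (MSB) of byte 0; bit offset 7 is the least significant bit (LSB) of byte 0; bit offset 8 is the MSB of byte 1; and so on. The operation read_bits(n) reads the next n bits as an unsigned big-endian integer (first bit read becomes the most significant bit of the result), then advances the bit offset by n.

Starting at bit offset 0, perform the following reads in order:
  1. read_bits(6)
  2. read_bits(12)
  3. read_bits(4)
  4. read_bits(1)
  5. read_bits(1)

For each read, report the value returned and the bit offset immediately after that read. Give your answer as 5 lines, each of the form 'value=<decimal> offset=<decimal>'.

Read 1: bits[0:6] width=6 -> value=50 (bin 110010); offset now 6 = byte 0 bit 6; 18 bits remain
Read 2: bits[6:18] width=12 -> value=3292 (bin 110011011100); offset now 18 = byte 2 bit 2; 6 bits remain
Read 3: bits[18:22] width=4 -> value=5 (bin 0101); offset now 22 = byte 2 bit 6; 2 bits remain
Read 4: bits[22:23] width=1 -> value=1 (bin 1); offset now 23 = byte 2 bit 7; 1 bits remain
Read 5: bits[23:24] width=1 -> value=1 (bin 1); offset now 24 = byte 3 bit 0; 0 bits remain

Answer: value=50 offset=6
value=3292 offset=18
value=5 offset=22
value=1 offset=23
value=1 offset=24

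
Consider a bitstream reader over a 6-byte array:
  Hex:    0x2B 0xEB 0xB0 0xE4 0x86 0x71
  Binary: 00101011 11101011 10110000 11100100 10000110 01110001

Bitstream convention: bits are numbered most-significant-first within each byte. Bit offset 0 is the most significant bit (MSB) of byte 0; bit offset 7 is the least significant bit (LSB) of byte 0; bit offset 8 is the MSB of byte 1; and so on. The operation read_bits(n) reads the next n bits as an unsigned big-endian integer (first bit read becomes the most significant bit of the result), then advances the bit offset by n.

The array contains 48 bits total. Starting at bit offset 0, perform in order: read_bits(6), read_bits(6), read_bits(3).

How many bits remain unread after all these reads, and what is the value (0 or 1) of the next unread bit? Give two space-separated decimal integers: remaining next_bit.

Read 1: bits[0:6] width=6 -> value=10 (bin 001010); offset now 6 = byte 0 bit 6; 42 bits remain
Read 2: bits[6:12] width=6 -> value=62 (bin 111110); offset now 12 = byte 1 bit 4; 36 bits remain
Read 3: bits[12:15] width=3 -> value=5 (bin 101); offset now 15 = byte 1 bit 7; 33 bits remain

Answer: 33 1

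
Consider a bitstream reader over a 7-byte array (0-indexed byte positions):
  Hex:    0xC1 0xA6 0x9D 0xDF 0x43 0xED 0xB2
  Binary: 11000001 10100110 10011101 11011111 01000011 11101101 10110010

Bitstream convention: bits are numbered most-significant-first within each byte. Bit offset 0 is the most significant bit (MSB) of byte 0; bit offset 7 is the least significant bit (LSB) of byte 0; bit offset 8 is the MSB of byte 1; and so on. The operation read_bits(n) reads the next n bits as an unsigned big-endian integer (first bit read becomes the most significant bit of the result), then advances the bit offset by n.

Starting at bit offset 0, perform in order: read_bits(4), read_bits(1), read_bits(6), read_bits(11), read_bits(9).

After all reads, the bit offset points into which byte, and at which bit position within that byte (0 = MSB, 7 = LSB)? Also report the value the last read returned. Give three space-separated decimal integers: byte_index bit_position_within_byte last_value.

Answer: 3 7 239

Derivation:
Read 1: bits[0:4] width=4 -> value=12 (bin 1100); offset now 4 = byte 0 bit 4; 52 bits remain
Read 2: bits[4:5] width=1 -> value=0 (bin 0); offset now 5 = byte 0 bit 5; 51 bits remain
Read 3: bits[5:11] width=6 -> value=13 (bin 001101); offset now 11 = byte 1 bit 3; 45 bits remain
Read 4: bits[11:22] width=11 -> value=423 (bin 00110100111); offset now 22 = byte 2 bit 6; 34 bits remain
Read 5: bits[22:31] width=9 -> value=239 (bin 011101111); offset now 31 = byte 3 bit 7; 25 bits remain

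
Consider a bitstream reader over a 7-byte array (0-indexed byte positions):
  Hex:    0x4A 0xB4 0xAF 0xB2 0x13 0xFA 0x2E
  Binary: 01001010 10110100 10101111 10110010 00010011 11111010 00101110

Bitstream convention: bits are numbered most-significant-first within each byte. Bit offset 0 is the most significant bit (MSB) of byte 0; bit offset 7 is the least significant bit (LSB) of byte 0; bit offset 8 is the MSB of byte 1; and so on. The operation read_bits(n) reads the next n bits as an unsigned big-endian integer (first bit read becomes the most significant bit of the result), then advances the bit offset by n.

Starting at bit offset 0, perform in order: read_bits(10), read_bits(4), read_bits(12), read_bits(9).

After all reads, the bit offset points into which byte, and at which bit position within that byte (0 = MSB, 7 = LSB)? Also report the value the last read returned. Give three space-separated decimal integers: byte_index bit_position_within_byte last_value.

Read 1: bits[0:10] width=10 -> value=298 (bin 0100101010); offset now 10 = byte 1 bit 2; 46 bits remain
Read 2: bits[10:14] width=4 -> value=13 (bin 1101); offset now 14 = byte 1 bit 6; 42 bits remain
Read 3: bits[14:26] width=12 -> value=702 (bin 001010111110); offset now 26 = byte 3 bit 2; 30 bits remain
Read 4: bits[26:35] width=9 -> value=400 (bin 110010000); offset now 35 = byte 4 bit 3; 21 bits remain

Answer: 4 3 400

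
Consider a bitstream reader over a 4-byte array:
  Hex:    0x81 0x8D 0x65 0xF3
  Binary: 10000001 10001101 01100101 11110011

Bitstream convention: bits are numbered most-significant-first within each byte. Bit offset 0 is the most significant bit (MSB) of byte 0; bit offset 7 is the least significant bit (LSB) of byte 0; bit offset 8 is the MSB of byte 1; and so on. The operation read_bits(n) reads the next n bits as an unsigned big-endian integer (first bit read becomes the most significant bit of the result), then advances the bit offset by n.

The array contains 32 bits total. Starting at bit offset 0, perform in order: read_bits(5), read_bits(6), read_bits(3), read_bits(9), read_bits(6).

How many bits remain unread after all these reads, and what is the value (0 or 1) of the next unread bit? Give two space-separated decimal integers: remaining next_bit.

Read 1: bits[0:5] width=5 -> value=16 (bin 10000); offset now 5 = byte 0 bit 5; 27 bits remain
Read 2: bits[5:11] width=6 -> value=12 (bin 001100); offset now 11 = byte 1 bit 3; 21 bits remain
Read 3: bits[11:14] width=3 -> value=3 (bin 011); offset now 14 = byte 1 bit 6; 18 bits remain
Read 4: bits[14:23] width=9 -> value=178 (bin 010110010); offset now 23 = byte 2 bit 7; 9 bits remain
Read 5: bits[23:29] width=6 -> value=62 (bin 111110); offset now 29 = byte 3 bit 5; 3 bits remain

Answer: 3 0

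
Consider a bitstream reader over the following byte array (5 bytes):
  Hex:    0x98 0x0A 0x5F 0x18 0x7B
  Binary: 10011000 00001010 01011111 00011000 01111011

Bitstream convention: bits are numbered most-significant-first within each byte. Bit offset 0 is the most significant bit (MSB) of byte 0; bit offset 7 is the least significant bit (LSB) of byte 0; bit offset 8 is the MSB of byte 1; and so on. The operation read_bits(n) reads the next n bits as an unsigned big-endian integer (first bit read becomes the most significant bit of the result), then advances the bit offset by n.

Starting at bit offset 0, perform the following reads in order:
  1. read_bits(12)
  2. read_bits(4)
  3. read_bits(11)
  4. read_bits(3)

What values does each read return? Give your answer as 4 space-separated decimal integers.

Read 1: bits[0:12] width=12 -> value=2432 (bin 100110000000); offset now 12 = byte 1 bit 4; 28 bits remain
Read 2: bits[12:16] width=4 -> value=10 (bin 1010); offset now 16 = byte 2 bit 0; 24 bits remain
Read 3: bits[16:27] width=11 -> value=760 (bin 01011111000); offset now 27 = byte 3 bit 3; 13 bits remain
Read 4: bits[27:30] width=3 -> value=6 (bin 110); offset now 30 = byte 3 bit 6; 10 bits remain

Answer: 2432 10 760 6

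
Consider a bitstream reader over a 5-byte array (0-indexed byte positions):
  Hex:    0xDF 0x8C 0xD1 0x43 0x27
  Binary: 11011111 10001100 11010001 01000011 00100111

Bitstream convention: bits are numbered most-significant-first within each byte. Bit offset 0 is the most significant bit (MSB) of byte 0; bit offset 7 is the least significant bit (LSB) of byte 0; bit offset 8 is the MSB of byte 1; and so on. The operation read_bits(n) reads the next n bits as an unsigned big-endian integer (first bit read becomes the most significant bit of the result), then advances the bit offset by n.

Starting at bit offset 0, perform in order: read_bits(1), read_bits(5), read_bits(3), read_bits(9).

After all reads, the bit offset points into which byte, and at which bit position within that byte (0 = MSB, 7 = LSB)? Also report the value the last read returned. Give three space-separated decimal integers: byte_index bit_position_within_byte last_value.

Answer: 2 2 51

Derivation:
Read 1: bits[0:1] width=1 -> value=1 (bin 1); offset now 1 = byte 0 bit 1; 39 bits remain
Read 2: bits[1:6] width=5 -> value=23 (bin 10111); offset now 6 = byte 0 bit 6; 34 bits remain
Read 3: bits[6:9] width=3 -> value=7 (bin 111); offset now 9 = byte 1 bit 1; 31 bits remain
Read 4: bits[9:18] width=9 -> value=51 (bin 000110011); offset now 18 = byte 2 bit 2; 22 bits remain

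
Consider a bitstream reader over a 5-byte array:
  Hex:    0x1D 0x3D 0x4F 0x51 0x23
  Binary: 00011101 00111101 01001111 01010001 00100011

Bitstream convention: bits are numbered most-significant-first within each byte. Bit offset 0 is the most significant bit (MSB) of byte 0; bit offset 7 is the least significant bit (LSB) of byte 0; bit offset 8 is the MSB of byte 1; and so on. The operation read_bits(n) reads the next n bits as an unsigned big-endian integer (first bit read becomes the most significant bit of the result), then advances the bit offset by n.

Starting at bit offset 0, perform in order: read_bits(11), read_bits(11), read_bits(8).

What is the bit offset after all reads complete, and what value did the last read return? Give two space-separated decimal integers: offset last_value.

Read 1: bits[0:11] width=11 -> value=233 (bin 00011101001); offset now 11 = byte 1 bit 3; 29 bits remain
Read 2: bits[11:22] width=11 -> value=1875 (bin 11101010011); offset now 22 = byte 2 bit 6; 18 bits remain
Read 3: bits[22:30] width=8 -> value=212 (bin 11010100); offset now 30 = byte 3 bit 6; 10 bits remain

Answer: 30 212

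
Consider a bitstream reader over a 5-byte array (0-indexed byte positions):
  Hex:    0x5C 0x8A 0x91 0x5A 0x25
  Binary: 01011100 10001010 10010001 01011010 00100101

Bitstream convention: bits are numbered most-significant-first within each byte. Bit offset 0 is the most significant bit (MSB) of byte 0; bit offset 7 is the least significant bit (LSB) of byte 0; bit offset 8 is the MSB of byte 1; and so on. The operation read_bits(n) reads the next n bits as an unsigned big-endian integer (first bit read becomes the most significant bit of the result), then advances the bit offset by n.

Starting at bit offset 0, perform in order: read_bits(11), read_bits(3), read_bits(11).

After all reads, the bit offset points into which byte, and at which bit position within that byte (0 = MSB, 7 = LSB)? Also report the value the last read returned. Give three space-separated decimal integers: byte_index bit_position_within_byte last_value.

Read 1: bits[0:11] width=11 -> value=740 (bin 01011100100); offset now 11 = byte 1 bit 3; 29 bits remain
Read 2: bits[11:14] width=3 -> value=2 (bin 010); offset now 14 = byte 1 bit 6; 26 bits remain
Read 3: bits[14:25] width=11 -> value=1314 (bin 10100100010); offset now 25 = byte 3 bit 1; 15 bits remain

Answer: 3 1 1314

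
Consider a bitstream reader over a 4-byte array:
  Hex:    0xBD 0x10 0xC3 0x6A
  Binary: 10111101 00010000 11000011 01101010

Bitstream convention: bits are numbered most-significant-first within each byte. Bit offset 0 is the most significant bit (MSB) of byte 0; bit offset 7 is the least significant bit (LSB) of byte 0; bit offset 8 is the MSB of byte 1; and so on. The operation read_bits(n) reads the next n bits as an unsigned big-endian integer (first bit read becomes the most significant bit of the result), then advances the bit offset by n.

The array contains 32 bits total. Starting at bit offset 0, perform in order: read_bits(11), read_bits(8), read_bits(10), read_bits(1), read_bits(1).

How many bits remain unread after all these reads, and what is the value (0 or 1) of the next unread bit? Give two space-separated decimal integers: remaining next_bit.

Answer: 1 0

Derivation:
Read 1: bits[0:11] width=11 -> value=1512 (bin 10111101000); offset now 11 = byte 1 bit 3; 21 bits remain
Read 2: bits[11:19] width=8 -> value=134 (bin 10000110); offset now 19 = byte 2 bit 3; 13 bits remain
Read 3: bits[19:29] width=10 -> value=109 (bin 0001101101); offset now 29 = byte 3 bit 5; 3 bits remain
Read 4: bits[29:30] width=1 -> value=0 (bin 0); offset now 30 = byte 3 bit 6; 2 bits remain
Read 5: bits[30:31] width=1 -> value=1 (bin 1); offset now 31 = byte 3 bit 7; 1 bits remain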